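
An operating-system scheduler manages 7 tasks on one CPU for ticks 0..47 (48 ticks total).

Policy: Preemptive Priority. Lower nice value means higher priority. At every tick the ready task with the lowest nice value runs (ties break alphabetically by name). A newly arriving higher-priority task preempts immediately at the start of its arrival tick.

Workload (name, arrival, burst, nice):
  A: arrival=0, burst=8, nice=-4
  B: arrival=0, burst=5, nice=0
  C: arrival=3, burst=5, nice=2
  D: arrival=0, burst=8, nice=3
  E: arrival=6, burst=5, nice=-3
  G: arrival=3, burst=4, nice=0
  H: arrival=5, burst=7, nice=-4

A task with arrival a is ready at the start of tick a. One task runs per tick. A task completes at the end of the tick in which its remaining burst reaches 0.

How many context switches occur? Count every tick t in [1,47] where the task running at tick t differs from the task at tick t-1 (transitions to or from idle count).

t=0: ready={A,B,D} → run A
t=1: ready={A,B,D} → run A
t=2: ready={A,B,D} → run A
t=3: ready={A,B,C,D,G} → run A
t=4: ready={A,B,C,D,G} → run A
t=5: ready={A,B,C,D,G,H} → run A
t=6: ready={A,B,C,D,E,G,H} → run A
t=7: ready={A,B,C,D,E,G,H} → run A
t=8: ready={B,C,D,E,G,H} → run H
t=9: ready={B,C,D,E,G,H} → run H
t=10: ready={B,C,D,E,G,H} → run H
t=11: ready={B,C,D,E,G,H} → run H
t=12: ready={B,C,D,E,G,H} → run H
t=13: ready={B,C,D,E,G,H} → run H
t=14: ready={B,C,D,E,G,H} → run H
t=15: ready={B,C,D,E,G} → run E
t=16: ready={B,C,D,E,G} → run E
t=17: ready={B,C,D,E,G} → run E
t=18: ready={B,C,D,E,G} → run E
t=19: ready={B,C,D,E,G} → run E
t=20: ready={B,C,D,G} → run B
t=21: ready={B,C,D,G} → run B
t=22: ready={B,C,D,G} → run B
t=23: ready={B,C,D,G} → run B
t=24: ready={B,C,D,G} → run B
t=25: ready={C,D,G} → run G
t=26: ready={C,D,G} → run G
t=27: ready={C,D,G} → run G
t=28: ready={C,D,G} → run G
t=29: ready={C,D} → run C
t=30: ready={C,D} → run C
t=31: ready={C,D} → run C
t=32: ready={C,D} → run C
t=33: ready={C,D} → run C
t=34: ready={D} → run D
t=35: ready={D} → run D
t=36: ready={D} → run D
t=37: ready={D} → run D
t=38: ready={D} → run D
t=39: ready={D} → run D
t=40: ready={D} → run D
t=41: ready={D} → run D
t=42: (idle)
t=43: (idle)
t=44: (idle)
t=45: (idle)
t=46: (idle)
t=47: (idle)

context switches = 7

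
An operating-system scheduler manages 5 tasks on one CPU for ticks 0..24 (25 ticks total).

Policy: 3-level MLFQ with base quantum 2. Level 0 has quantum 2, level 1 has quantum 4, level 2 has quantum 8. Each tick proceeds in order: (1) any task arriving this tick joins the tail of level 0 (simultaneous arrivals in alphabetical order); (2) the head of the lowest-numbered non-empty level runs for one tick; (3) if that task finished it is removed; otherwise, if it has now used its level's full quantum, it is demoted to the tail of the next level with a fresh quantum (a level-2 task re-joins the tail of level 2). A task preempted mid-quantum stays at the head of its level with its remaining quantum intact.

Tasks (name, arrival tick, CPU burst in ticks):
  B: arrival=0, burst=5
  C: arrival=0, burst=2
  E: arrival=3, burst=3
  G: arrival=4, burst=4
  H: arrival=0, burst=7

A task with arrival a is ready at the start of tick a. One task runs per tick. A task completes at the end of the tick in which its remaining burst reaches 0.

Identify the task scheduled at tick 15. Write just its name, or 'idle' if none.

running at tick 15 = H

t=0: L0/L1/L2 = BCH/-/- → run B
t=1: L0/L1/L2 = BCH/-/- → run B
t=2: L0/L1/L2 = CH/B/- → run C
t=3: L0/L1/L2 = CHE/B/- → run C
t=4: L0/L1/L2 = HEG/B/- → run H
t=5: L0/L1/L2 = HEG/B/- → run H
t=6: L0/L1/L2 = EG/BH/- → run E
t=7: L0/L1/L2 = EG/BH/- → run E
t=8: L0/L1/L2 = G/BHE/- → run G
t=9: L0/L1/L2 = G/BHE/- → run G
t=10: L0/L1/L2 = -/BHEG/- → run B
t=11: L0/L1/L2 = -/BHEG/- → run B
t=12: L0/L1/L2 = -/BHEG/- → run B
t=13: L0/L1/L2 = -/HEG/- → run H
t=14: L0/L1/L2 = -/HEG/- → run H
t=15: L0/L1/L2 = -/HEG/- → run H
t=16: L0/L1/L2 = -/HEG/- → run H
t=17: L0/L1/L2 = -/EG/H → run E
t=18: L0/L1/L2 = -/G/H → run G
t=19: L0/L1/L2 = -/G/H → run G
t=20: L0/L1/L2 = -/-/H → run H
t=21: (idle)
t=22: (idle)
t=23: (idle)
t=24: (idle)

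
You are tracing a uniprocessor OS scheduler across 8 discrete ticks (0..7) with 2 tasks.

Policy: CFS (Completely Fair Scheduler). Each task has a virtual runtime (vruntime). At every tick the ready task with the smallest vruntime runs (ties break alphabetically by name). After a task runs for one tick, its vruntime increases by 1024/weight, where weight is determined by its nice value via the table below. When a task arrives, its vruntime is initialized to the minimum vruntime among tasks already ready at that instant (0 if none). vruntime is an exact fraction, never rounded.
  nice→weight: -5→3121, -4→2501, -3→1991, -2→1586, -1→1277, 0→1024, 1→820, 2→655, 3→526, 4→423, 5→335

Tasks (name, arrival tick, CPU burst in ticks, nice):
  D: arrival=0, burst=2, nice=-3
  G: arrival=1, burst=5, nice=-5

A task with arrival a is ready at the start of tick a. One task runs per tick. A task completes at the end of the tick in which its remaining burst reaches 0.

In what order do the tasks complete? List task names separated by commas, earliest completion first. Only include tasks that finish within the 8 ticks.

completion order = D, G

t=0: vr[D=0] → run D
t=1: vr[D=1024/1991 G=1024/1991] → run D
t=2: vr[G=1024/1991] → run G
t=3: vr[G=5234688/6213911] → run G
t=4: vr[G=7273472/6213911] → run G
t=5: vr[G=9312256/6213911] → run G
t=6: vr[G=11351040/6213911] → run G
t=7: (idle)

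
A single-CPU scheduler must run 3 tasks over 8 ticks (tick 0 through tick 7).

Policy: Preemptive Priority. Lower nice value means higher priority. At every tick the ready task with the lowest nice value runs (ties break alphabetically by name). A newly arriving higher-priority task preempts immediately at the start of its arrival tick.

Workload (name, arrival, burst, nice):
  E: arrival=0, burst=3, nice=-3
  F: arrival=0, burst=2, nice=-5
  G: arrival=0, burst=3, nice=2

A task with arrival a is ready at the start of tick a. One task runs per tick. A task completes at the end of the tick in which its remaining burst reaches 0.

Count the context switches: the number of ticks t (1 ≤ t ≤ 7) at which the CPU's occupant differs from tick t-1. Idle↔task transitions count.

t=0: ready={E,F,G} → run F
t=1: ready={E,F,G} → run F
t=2: ready={E,G} → run E
t=3: ready={E,G} → run E
t=4: ready={E,G} → run E
t=5: ready={G} → run G
t=6: ready={G} → run G
t=7: ready={G} → run G

context switches = 2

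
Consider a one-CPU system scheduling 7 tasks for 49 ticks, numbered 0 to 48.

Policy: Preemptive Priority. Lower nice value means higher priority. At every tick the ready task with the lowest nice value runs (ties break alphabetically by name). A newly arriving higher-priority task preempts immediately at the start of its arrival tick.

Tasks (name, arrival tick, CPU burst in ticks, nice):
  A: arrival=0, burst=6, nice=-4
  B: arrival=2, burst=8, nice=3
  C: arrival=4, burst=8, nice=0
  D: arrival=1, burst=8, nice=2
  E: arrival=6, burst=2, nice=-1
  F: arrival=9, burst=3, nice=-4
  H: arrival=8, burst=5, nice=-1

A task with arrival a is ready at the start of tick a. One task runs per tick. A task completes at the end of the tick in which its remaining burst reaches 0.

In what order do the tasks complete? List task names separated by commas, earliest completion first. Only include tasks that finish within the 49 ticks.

completion order = A, E, F, H, C, D, B

t=0: ready={A} → run A
t=1: ready={A,D} → run A
t=2: ready={A,B,D} → run A
t=3: ready={A,B,D} → run A
t=4: ready={A,B,C,D} → run A
t=5: ready={A,B,C,D} → run A
t=6: ready={B,C,D,E} → run E
t=7: ready={B,C,D,E} → run E
t=8: ready={B,C,D,H} → run H
t=9: ready={B,C,D,F,H} → run F
t=10: ready={B,C,D,F,H} → run F
t=11: ready={B,C,D,F,H} → run F
t=12: ready={B,C,D,H} → run H
t=13: ready={B,C,D,H} → run H
t=14: ready={B,C,D,H} → run H
t=15: ready={B,C,D,H} → run H
t=16: ready={B,C,D} → run C
t=17: ready={B,C,D} → run C
t=18: ready={B,C,D} → run C
t=19: ready={B,C,D} → run C
t=20: ready={B,C,D} → run C
t=21: ready={B,C,D} → run C
t=22: ready={B,C,D} → run C
t=23: ready={B,C,D} → run C
t=24: ready={B,D} → run D
t=25: ready={B,D} → run D
t=26: ready={B,D} → run D
t=27: ready={B,D} → run D
t=28: ready={B,D} → run D
t=29: ready={B,D} → run D
t=30: ready={B,D} → run D
t=31: ready={B,D} → run D
t=32: ready={B} → run B
t=33: ready={B} → run B
t=34: ready={B} → run B
t=35: ready={B} → run B
t=36: ready={B} → run B
t=37: ready={B} → run B
t=38: ready={B} → run B
t=39: ready={B} → run B
t=40: (idle)
t=41: (idle)
t=42: (idle)
t=43: (idle)
t=44: (idle)
t=45: (idle)
t=46: (idle)
t=47: (idle)
t=48: (idle)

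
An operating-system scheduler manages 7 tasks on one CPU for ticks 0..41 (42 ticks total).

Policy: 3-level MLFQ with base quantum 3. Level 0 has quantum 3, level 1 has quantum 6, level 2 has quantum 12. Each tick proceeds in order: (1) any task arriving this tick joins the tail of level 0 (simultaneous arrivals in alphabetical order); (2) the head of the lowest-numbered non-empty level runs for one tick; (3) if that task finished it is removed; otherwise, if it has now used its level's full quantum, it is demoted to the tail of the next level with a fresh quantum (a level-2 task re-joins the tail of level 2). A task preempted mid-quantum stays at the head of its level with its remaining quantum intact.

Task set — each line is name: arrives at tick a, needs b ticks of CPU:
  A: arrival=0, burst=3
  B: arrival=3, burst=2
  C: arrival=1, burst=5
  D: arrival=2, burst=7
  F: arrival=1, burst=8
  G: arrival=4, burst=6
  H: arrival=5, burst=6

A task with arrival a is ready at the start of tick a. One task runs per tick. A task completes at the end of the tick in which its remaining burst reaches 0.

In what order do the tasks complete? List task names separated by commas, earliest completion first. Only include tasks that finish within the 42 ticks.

completion order = A, B, C, F, D, G, H

t=0: L0/L1/L2 = A/-/- → run A
t=1: L0/L1/L2 = ACF/-/- → run A
t=2: L0/L1/L2 = ACFD/-/- → run A
t=3: L0/L1/L2 = CFDB/-/- → run C
t=4: L0/L1/L2 = CFDBG/-/- → run C
t=5: L0/L1/L2 = CFDBGH/-/- → run C
t=6: L0/L1/L2 = FDBGH/C/- → run F
t=7: L0/L1/L2 = FDBGH/C/- → run F
t=8: L0/L1/L2 = FDBGH/C/- → run F
t=9: L0/L1/L2 = DBGH/CF/- → run D
t=10: L0/L1/L2 = DBGH/CF/- → run D
t=11: L0/L1/L2 = DBGH/CF/- → run D
t=12: L0/L1/L2 = BGH/CFD/- → run B
t=13: L0/L1/L2 = BGH/CFD/- → run B
t=14: L0/L1/L2 = GH/CFD/- → run G
t=15: L0/L1/L2 = GH/CFD/- → run G
t=16: L0/L1/L2 = GH/CFD/- → run G
t=17: L0/L1/L2 = H/CFDG/- → run H
t=18: L0/L1/L2 = H/CFDG/- → run H
t=19: L0/L1/L2 = H/CFDG/- → run H
t=20: L0/L1/L2 = -/CFDGH/- → run C
t=21: L0/L1/L2 = -/CFDGH/- → run C
t=22: L0/L1/L2 = -/FDGH/- → run F
t=23: L0/L1/L2 = -/FDGH/- → run F
t=24: L0/L1/L2 = -/FDGH/- → run F
t=25: L0/L1/L2 = -/FDGH/- → run F
t=26: L0/L1/L2 = -/FDGH/- → run F
t=27: L0/L1/L2 = -/DGH/- → run D
t=28: L0/L1/L2 = -/DGH/- → run D
t=29: L0/L1/L2 = -/DGH/- → run D
t=30: L0/L1/L2 = -/DGH/- → run D
t=31: L0/L1/L2 = -/GH/- → run G
t=32: L0/L1/L2 = -/GH/- → run G
t=33: L0/L1/L2 = -/GH/- → run G
t=34: L0/L1/L2 = -/H/- → run H
t=35: L0/L1/L2 = -/H/- → run H
t=36: L0/L1/L2 = -/H/- → run H
t=37: (idle)
t=38: (idle)
t=39: (idle)
t=40: (idle)
t=41: (idle)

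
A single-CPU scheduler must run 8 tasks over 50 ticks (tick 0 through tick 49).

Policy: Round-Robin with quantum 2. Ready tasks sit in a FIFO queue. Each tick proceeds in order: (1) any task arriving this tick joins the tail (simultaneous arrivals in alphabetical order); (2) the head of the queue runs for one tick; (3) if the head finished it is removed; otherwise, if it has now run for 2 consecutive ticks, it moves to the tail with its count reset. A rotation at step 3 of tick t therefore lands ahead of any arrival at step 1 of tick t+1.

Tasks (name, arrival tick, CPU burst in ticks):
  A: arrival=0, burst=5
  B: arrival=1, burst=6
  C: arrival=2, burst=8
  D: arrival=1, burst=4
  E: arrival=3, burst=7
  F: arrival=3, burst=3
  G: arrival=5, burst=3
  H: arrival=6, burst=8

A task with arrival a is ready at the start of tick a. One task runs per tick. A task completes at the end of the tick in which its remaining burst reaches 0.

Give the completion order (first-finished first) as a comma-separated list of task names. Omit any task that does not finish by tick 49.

completion order = D, A, F, B, G, C, E, H

t=0: queue=[A] q_used=0 → run A
t=1: queue=[A,B,D] q_used=1 → run A
t=2: queue=[B,D,A,C] q_used=0 → run B
t=3: queue=[B,D,A,C,E,F] q_used=1 → run B
t=4: queue=[D,A,C,E,F,B] q_used=0 → run D
t=5: queue=[D,A,C,E,F,B,G] q_used=1 → run D
t=6: queue=[A,C,E,F,B,G,D,H] q_used=0 → run A
t=7: queue=[A,C,E,F,B,G,D,H] q_used=1 → run A
t=8: queue=[C,E,F,B,G,D,H,A] q_used=0 → run C
t=9: queue=[C,E,F,B,G,D,H,A] q_used=1 → run C
t=10: queue=[E,F,B,G,D,H,A,C] q_used=0 → run E
t=11: queue=[E,F,B,G,D,H,A,C] q_used=1 → run E
t=12: queue=[F,B,G,D,H,A,C,E] q_used=0 → run F
t=13: queue=[F,B,G,D,H,A,C,E] q_used=1 → run F
t=14: queue=[B,G,D,H,A,C,E,F] q_used=0 → run B
t=15: queue=[B,G,D,H,A,C,E,F] q_used=1 → run B
t=16: queue=[G,D,H,A,C,E,F,B] q_used=0 → run G
t=17: queue=[G,D,H,A,C,E,F,B] q_used=1 → run G
t=18: queue=[D,H,A,C,E,F,B,G] q_used=0 → run D
t=19: queue=[D,H,A,C,E,F,B,G] q_used=1 → run D
t=20: queue=[H,A,C,E,F,B,G] q_used=0 → run H
t=21: queue=[H,A,C,E,F,B,G] q_used=1 → run H
t=22: queue=[A,C,E,F,B,G,H] q_used=0 → run A
t=23: queue=[C,E,F,B,G,H] q_used=0 → run C
t=24: queue=[C,E,F,B,G,H] q_used=1 → run C
t=25: queue=[E,F,B,G,H,C] q_used=0 → run E
t=26: queue=[E,F,B,G,H,C] q_used=1 → run E
t=27: queue=[F,B,G,H,C,E] q_used=0 → run F
t=28: queue=[B,G,H,C,E] q_used=0 → run B
t=29: queue=[B,G,H,C,E] q_used=1 → run B
t=30: queue=[G,H,C,E] q_used=0 → run G
t=31: queue=[H,C,E] q_used=0 → run H
t=32: queue=[H,C,E] q_used=1 → run H
t=33: queue=[C,E,H] q_used=0 → run C
t=34: queue=[C,E,H] q_used=1 → run C
t=35: queue=[E,H,C] q_used=0 → run E
t=36: queue=[E,H,C] q_used=1 → run E
t=37: queue=[H,C,E] q_used=0 → run H
t=38: queue=[H,C,E] q_used=1 → run H
t=39: queue=[C,E,H] q_used=0 → run C
t=40: queue=[C,E,H] q_used=1 → run C
t=41: queue=[E,H] q_used=0 → run E
t=42: queue=[H] q_used=0 → run H
t=43: queue=[H] q_used=1 → run H
t=44: (idle)
t=45: (idle)
t=46: (idle)
t=47: (idle)
t=48: (idle)
t=49: (idle)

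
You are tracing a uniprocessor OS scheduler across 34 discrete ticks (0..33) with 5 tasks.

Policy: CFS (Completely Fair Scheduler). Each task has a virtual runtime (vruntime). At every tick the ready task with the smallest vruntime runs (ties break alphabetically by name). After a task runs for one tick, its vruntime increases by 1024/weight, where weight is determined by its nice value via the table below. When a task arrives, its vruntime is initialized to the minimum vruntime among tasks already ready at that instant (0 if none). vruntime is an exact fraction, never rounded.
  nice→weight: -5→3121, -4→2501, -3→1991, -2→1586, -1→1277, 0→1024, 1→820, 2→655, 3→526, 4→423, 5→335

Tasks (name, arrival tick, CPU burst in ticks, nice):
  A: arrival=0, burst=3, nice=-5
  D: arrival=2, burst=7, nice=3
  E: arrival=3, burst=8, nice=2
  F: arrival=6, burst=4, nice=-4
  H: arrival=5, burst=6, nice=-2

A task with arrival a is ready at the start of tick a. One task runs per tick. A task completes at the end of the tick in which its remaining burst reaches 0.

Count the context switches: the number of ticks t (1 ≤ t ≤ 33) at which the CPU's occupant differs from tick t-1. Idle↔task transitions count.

context switches = 23

t=0: vr[A=0] → run A
t=1: vr[A=1024/3121] → run A
t=2: vr[A=2048/3121 D=2048/3121] → run A
t=3: vr[D=2048/3121 E=2048/3121] → run D
t=4: vr[D=2136576/820823 E=2048/3121] → run E
t=5: vr[D=2136576/820823 E=4537344/2044255 H=4537344/2044255] → run E
t=6: vr[D=2136576/820823 E=7733248/2044255 F=4537344/2044255 H=4537344/2044255] → run F
t=7: vr[D=2136576/820823 E=7733248/2044255 F=13441214464/5112681755 H=4537344/2044255] → run H
t=8: vr[D=2136576/820823 E=7733248/2044255 F=13441214464/5112681755 H=4644772352/1621094215] → run D
t=9: vr[D=3734528/820823 E=7733248/2044255 F=13441214464/5112681755 H=4644772352/1621094215] → run F
t=10: vr[D=3734528/820823 E=7733248/2044255 F=15534531584/5112681755 H=4644772352/1621094215] → run H
t=11: vr[D=3734528/820823 E=7733248/2044255 F=15534531584/5112681755 H=5691430912/1621094215] → run F
t=12: vr[D=3734528/820823 E=7733248/2044255 F=17627848704/5112681755 H=5691430912/1621094215] → run F
t=13: vr[D=3734528/820823 E=7733248/2044255 H=5691430912/1621094215] → run H
t=14: vr[D=3734528/820823 E=7733248/2044255 H=6738089472/1621094215] → run E
t=15: vr[D=3734528/820823 E=10929152/2044255 H=6738089472/1621094215] → run H
t=16: vr[D=3734528/820823 E=10929152/2044255 H=7784748032/1621094215] → run D
t=17: vr[D=5332480/820823 E=10929152/2044255 H=7784748032/1621094215] → run H
t=18: vr[D=5332480/820823 E=10929152/2044255 H=8831406592/1621094215] → run E
t=19: vr[D=5332480/820823 E=14125056/2044255 H=8831406592/1621094215] → run H
t=20: vr[D=5332480/820823 E=14125056/2044255] → run D
t=21: vr[D=6930432/820823 E=14125056/2044255] → run E
t=22: vr[D=6930432/820823 E=3464192/408851] → run D
t=23: vr[D=8528384/820823 E=3464192/408851] → run E
t=24: vr[D=8528384/820823 E=20516864/2044255] → run E
t=25: vr[D=8528384/820823 E=23712768/2044255] → run D
t=26: vr[D=10126336/820823 E=23712768/2044255] → run E
t=27: vr[D=10126336/820823] → run D
t=28: (idle)
t=29: (idle)
t=30: (idle)
t=31: (idle)
t=32: (idle)
t=33: (idle)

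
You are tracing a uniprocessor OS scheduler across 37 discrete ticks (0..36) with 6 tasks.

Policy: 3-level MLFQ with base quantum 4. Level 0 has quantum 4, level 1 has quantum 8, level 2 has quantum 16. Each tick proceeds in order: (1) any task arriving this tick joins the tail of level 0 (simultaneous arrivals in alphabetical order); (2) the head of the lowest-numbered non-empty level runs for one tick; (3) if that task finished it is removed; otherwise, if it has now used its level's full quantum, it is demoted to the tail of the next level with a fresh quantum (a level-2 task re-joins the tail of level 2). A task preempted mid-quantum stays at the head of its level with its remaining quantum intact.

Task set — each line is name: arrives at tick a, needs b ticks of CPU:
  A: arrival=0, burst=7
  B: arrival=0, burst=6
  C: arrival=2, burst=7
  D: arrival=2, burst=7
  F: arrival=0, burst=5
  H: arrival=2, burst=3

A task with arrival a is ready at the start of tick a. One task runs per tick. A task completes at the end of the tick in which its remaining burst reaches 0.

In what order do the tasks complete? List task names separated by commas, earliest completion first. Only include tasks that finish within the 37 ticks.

t=0: L0/L1/L2 = ABF/-/- → run A
t=1: L0/L1/L2 = ABF/-/- → run A
t=2: L0/L1/L2 = ABFCDH/-/- → run A
t=3: L0/L1/L2 = ABFCDH/-/- → run A
t=4: L0/L1/L2 = BFCDH/A/- → run B
t=5: L0/L1/L2 = BFCDH/A/- → run B
t=6: L0/L1/L2 = BFCDH/A/- → run B
t=7: L0/L1/L2 = BFCDH/A/- → run B
t=8: L0/L1/L2 = FCDH/AB/- → run F
t=9: L0/L1/L2 = FCDH/AB/- → run F
t=10: L0/L1/L2 = FCDH/AB/- → run F
t=11: L0/L1/L2 = FCDH/AB/- → run F
t=12: L0/L1/L2 = CDH/ABF/- → run C
t=13: L0/L1/L2 = CDH/ABF/- → run C
t=14: L0/L1/L2 = CDH/ABF/- → run C
t=15: L0/L1/L2 = CDH/ABF/- → run C
t=16: L0/L1/L2 = DH/ABFC/- → run D
t=17: L0/L1/L2 = DH/ABFC/- → run D
t=18: L0/L1/L2 = DH/ABFC/- → run D
t=19: L0/L1/L2 = DH/ABFC/- → run D
t=20: L0/L1/L2 = H/ABFCD/- → run H
t=21: L0/L1/L2 = H/ABFCD/- → run H
t=22: L0/L1/L2 = H/ABFCD/- → run H
t=23: L0/L1/L2 = -/ABFCD/- → run A
t=24: L0/L1/L2 = -/ABFCD/- → run A
t=25: L0/L1/L2 = -/ABFCD/- → run A
t=26: L0/L1/L2 = -/BFCD/- → run B
t=27: L0/L1/L2 = -/BFCD/- → run B
t=28: L0/L1/L2 = -/FCD/- → run F
t=29: L0/L1/L2 = -/CD/- → run C
t=30: L0/L1/L2 = -/CD/- → run C
t=31: L0/L1/L2 = -/CD/- → run C
t=32: L0/L1/L2 = -/D/- → run D
t=33: L0/L1/L2 = -/D/- → run D
t=34: L0/L1/L2 = -/D/- → run D
t=35: (idle)
t=36: (idle)

completion order = H, A, B, F, C, D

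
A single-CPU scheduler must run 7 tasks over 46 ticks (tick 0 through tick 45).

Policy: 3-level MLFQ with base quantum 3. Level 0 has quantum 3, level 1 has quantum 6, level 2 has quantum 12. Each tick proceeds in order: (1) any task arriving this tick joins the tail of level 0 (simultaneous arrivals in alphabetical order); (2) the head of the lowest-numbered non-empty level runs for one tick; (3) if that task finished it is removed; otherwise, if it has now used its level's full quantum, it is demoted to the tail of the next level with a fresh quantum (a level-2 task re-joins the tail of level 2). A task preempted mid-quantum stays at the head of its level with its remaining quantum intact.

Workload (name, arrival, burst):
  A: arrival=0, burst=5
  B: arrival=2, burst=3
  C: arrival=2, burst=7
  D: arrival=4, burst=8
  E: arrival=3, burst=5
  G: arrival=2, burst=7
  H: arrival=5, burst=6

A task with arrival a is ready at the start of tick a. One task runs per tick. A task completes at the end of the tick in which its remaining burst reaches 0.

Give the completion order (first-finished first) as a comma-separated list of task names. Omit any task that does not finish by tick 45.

t=0: L0/L1/L2 = A/-/- → run A
t=1: L0/L1/L2 = A/-/- → run A
t=2: L0/L1/L2 = ABCG/-/- → run A
t=3: L0/L1/L2 = BCGE/A/- → run B
t=4: L0/L1/L2 = BCGED/A/- → run B
t=5: L0/L1/L2 = BCGEDH/A/- → run B
t=6: L0/L1/L2 = CGEDH/A/- → run C
t=7: L0/L1/L2 = CGEDH/A/- → run C
t=8: L0/L1/L2 = CGEDH/A/- → run C
t=9: L0/L1/L2 = GEDH/AC/- → run G
t=10: L0/L1/L2 = GEDH/AC/- → run G
t=11: L0/L1/L2 = GEDH/AC/- → run G
t=12: L0/L1/L2 = EDH/ACG/- → run E
t=13: L0/L1/L2 = EDH/ACG/- → run E
t=14: L0/L1/L2 = EDH/ACG/- → run E
t=15: L0/L1/L2 = DH/ACGE/- → run D
t=16: L0/L1/L2 = DH/ACGE/- → run D
t=17: L0/L1/L2 = DH/ACGE/- → run D
t=18: L0/L1/L2 = H/ACGED/- → run H
t=19: L0/L1/L2 = H/ACGED/- → run H
t=20: L0/L1/L2 = H/ACGED/- → run H
t=21: L0/L1/L2 = -/ACGEDH/- → run A
t=22: L0/L1/L2 = -/ACGEDH/- → run A
t=23: L0/L1/L2 = -/CGEDH/- → run C
t=24: L0/L1/L2 = -/CGEDH/- → run C
t=25: L0/L1/L2 = -/CGEDH/- → run C
t=26: L0/L1/L2 = -/CGEDH/- → run C
t=27: L0/L1/L2 = -/GEDH/- → run G
t=28: L0/L1/L2 = -/GEDH/- → run G
t=29: L0/L1/L2 = -/GEDH/- → run G
t=30: L0/L1/L2 = -/GEDH/- → run G
t=31: L0/L1/L2 = -/EDH/- → run E
t=32: L0/L1/L2 = -/EDH/- → run E
t=33: L0/L1/L2 = -/DH/- → run D
t=34: L0/L1/L2 = -/DH/- → run D
t=35: L0/L1/L2 = -/DH/- → run D
t=36: L0/L1/L2 = -/DH/- → run D
t=37: L0/L1/L2 = -/DH/- → run D
t=38: L0/L1/L2 = -/H/- → run H
t=39: L0/L1/L2 = -/H/- → run H
t=40: L0/L1/L2 = -/H/- → run H
t=41: (idle)
t=42: (idle)
t=43: (idle)
t=44: (idle)
t=45: (idle)

completion order = B, A, C, G, E, D, H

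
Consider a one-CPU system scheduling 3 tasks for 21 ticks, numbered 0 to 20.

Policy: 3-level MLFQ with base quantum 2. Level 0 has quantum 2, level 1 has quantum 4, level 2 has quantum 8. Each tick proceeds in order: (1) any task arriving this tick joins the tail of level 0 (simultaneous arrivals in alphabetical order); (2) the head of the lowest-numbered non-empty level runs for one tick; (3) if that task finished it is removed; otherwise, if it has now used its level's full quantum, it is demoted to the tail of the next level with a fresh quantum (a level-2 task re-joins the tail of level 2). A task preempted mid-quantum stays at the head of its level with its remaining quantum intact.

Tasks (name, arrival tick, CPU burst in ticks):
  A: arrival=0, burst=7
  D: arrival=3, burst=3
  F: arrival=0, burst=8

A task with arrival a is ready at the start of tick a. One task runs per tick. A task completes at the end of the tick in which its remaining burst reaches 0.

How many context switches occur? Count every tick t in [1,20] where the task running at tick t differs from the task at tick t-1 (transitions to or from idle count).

context switches = 8

t=0: L0/L1/L2 = AF/-/- → run A
t=1: L0/L1/L2 = AF/-/- → run A
t=2: L0/L1/L2 = F/A/- → run F
t=3: L0/L1/L2 = FD/A/- → run F
t=4: L0/L1/L2 = D/AF/- → run D
t=5: L0/L1/L2 = D/AF/- → run D
t=6: L0/L1/L2 = -/AFD/- → run A
t=7: L0/L1/L2 = -/AFD/- → run A
t=8: L0/L1/L2 = -/AFD/- → run A
t=9: L0/L1/L2 = -/AFD/- → run A
t=10: L0/L1/L2 = -/FD/A → run F
t=11: L0/L1/L2 = -/FD/A → run F
t=12: L0/L1/L2 = -/FD/A → run F
t=13: L0/L1/L2 = -/FD/A → run F
t=14: L0/L1/L2 = -/D/AF → run D
t=15: L0/L1/L2 = -/-/AF → run A
t=16: L0/L1/L2 = -/-/F → run F
t=17: L0/L1/L2 = -/-/F → run F
t=18: (idle)
t=19: (idle)
t=20: (idle)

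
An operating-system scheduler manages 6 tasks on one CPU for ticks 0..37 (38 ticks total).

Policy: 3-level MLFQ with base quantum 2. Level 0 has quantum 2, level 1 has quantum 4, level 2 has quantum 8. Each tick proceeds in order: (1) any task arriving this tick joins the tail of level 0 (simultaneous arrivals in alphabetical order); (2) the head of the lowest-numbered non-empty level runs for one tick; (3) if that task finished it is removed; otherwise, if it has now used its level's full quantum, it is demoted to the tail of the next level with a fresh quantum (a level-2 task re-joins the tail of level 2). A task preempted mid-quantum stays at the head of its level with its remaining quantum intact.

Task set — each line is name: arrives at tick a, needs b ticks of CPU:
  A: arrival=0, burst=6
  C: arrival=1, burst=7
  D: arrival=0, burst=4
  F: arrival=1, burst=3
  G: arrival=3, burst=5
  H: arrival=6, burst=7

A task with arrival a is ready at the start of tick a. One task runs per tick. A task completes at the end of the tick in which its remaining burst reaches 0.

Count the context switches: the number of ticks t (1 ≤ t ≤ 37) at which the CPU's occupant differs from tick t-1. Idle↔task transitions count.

context switches = 14

t=0: L0/L1/L2 = AD/-/- → run A
t=1: L0/L1/L2 = ADCF/-/- → run A
t=2: L0/L1/L2 = DCF/A/- → run D
t=3: L0/L1/L2 = DCFG/A/- → run D
t=4: L0/L1/L2 = CFG/AD/- → run C
t=5: L0/L1/L2 = CFG/AD/- → run C
t=6: L0/L1/L2 = FGH/ADC/- → run F
t=7: L0/L1/L2 = FGH/ADC/- → run F
t=8: L0/L1/L2 = GH/ADCF/- → run G
t=9: L0/L1/L2 = GH/ADCF/- → run G
t=10: L0/L1/L2 = H/ADCFG/- → run H
t=11: L0/L1/L2 = H/ADCFG/- → run H
t=12: L0/L1/L2 = -/ADCFGH/- → run A
t=13: L0/L1/L2 = -/ADCFGH/- → run A
t=14: L0/L1/L2 = -/ADCFGH/- → run A
t=15: L0/L1/L2 = -/ADCFGH/- → run A
t=16: L0/L1/L2 = -/DCFGH/- → run D
t=17: L0/L1/L2 = -/DCFGH/- → run D
t=18: L0/L1/L2 = -/CFGH/- → run C
t=19: L0/L1/L2 = -/CFGH/- → run C
t=20: L0/L1/L2 = -/CFGH/- → run C
t=21: L0/L1/L2 = -/CFGH/- → run C
t=22: L0/L1/L2 = -/FGH/C → run F
t=23: L0/L1/L2 = -/GH/C → run G
t=24: L0/L1/L2 = -/GH/C → run G
t=25: L0/L1/L2 = -/GH/C → run G
t=26: L0/L1/L2 = -/H/C → run H
t=27: L0/L1/L2 = -/H/C → run H
t=28: L0/L1/L2 = -/H/C → run H
t=29: L0/L1/L2 = -/H/C → run H
t=30: L0/L1/L2 = -/-/CH → run C
t=31: L0/L1/L2 = -/-/H → run H
t=32: (idle)
t=33: (idle)
t=34: (idle)
t=35: (idle)
t=36: (idle)
t=37: (idle)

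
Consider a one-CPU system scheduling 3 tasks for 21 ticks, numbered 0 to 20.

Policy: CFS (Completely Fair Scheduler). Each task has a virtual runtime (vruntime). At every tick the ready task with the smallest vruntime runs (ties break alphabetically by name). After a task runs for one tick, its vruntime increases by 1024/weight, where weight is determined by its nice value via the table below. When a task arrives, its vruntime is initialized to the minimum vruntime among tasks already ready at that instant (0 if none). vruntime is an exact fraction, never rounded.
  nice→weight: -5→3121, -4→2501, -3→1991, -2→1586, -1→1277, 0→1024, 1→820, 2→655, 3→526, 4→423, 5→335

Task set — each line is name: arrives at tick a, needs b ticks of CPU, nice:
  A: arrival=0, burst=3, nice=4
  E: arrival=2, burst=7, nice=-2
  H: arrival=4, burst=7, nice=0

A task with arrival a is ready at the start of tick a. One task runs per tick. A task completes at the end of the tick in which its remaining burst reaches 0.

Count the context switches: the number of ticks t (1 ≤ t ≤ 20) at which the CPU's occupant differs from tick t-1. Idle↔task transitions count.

context switches = 11

t=0: vr[A=0] → run A
t=1: vr[A=1024/423] → run A
t=2: vr[A=2048/423 E=2048/423] → run A
t=3: vr[E=2048/423] → run E
t=4: vr[E=1840640/335439 H=1840640/335439] → run E
t=5: vr[E=2057216/335439 H=1840640/335439] → run H
t=6: vr[E=2057216/335439 H=2176079/335439] → run E
t=7: vr[E=2273792/335439 H=2176079/335439] → run H
t=8: vr[E=2273792/335439 H=2511518/335439] → run E
t=9: vr[E=2490368/335439 H=2511518/335439] → run E
t=10: vr[E=2706944/335439 H=2511518/335439] → run H
t=11: vr[E=2706944/335439 H=2846957/335439] → run E
t=12: vr[E=2923520/335439 H=2846957/335439] → run H
t=13: vr[E=2923520/335439 H=3182396/335439] → run E
t=14: vr[H=3182396/335439] → run H
t=15: vr[H=3517835/335439] → run H
t=16: vr[H=3853274/335439] → run H
t=17: (idle)
t=18: (idle)
t=19: (idle)
t=20: (idle)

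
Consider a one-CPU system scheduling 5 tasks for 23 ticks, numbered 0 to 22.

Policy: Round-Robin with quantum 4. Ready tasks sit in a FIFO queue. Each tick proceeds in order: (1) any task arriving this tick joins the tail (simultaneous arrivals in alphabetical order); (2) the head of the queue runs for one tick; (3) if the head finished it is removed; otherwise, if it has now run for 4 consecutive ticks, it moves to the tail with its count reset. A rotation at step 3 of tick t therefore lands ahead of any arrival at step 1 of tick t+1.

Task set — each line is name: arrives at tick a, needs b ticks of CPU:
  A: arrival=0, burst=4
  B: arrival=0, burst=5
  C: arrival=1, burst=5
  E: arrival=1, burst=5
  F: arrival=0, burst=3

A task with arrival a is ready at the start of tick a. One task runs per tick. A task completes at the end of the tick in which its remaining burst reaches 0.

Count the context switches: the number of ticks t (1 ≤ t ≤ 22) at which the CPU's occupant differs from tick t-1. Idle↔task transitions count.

context switches = 8

t=0: queue=[A,B,F] q_used=0 → run A
t=1: queue=[A,B,F,C,E] q_used=1 → run A
t=2: queue=[A,B,F,C,E] q_used=2 → run A
t=3: queue=[A,B,F,C,E] q_used=3 → run A
t=4: queue=[B,F,C,E] q_used=0 → run B
t=5: queue=[B,F,C,E] q_used=1 → run B
t=6: queue=[B,F,C,E] q_used=2 → run B
t=7: queue=[B,F,C,E] q_used=3 → run B
t=8: queue=[F,C,E,B] q_used=0 → run F
t=9: queue=[F,C,E,B] q_used=1 → run F
t=10: queue=[F,C,E,B] q_used=2 → run F
t=11: queue=[C,E,B] q_used=0 → run C
t=12: queue=[C,E,B] q_used=1 → run C
t=13: queue=[C,E,B] q_used=2 → run C
t=14: queue=[C,E,B] q_used=3 → run C
t=15: queue=[E,B,C] q_used=0 → run E
t=16: queue=[E,B,C] q_used=1 → run E
t=17: queue=[E,B,C] q_used=2 → run E
t=18: queue=[E,B,C] q_used=3 → run E
t=19: queue=[B,C,E] q_used=0 → run B
t=20: queue=[C,E] q_used=0 → run C
t=21: queue=[E] q_used=0 → run E
t=22: (idle)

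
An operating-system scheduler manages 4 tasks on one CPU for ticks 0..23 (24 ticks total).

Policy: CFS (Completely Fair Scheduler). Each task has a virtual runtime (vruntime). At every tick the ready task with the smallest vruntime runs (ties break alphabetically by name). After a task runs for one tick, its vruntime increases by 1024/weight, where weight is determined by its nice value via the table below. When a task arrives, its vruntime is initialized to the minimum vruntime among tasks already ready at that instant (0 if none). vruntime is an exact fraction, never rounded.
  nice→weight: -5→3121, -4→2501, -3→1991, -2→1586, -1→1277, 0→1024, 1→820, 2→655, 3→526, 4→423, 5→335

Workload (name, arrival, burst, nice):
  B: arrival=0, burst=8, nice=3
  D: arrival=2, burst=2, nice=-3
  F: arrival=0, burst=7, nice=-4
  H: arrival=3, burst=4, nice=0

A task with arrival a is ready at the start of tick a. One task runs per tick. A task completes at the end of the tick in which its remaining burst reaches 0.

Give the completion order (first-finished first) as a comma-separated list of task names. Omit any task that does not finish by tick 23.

t=0: vr[B=0 F=0] → run B
t=1: vr[B=512/263 F=0] → run F
t=2: vr[B=512/263 D=1024/2501 F=1024/2501] → run D
t=3: vr[B=512/263 D=4599808/4979491 F=1024/2501 H=1024/2501] → run F
t=4: vr[B=512/263 D=4599808/4979491 F=2048/2501 H=1024/2501] → run H
t=5: vr[B=512/263 D=4599808/4979491 F=2048/2501 H=3525/2501] → run F
t=6: vr[B=512/263 D=4599808/4979491 F=3072/2501 H=3525/2501] → run D
t=7: vr[B=512/263 F=3072/2501 H=3525/2501] → run F
t=8: vr[B=512/263 F=4096/2501 H=3525/2501] → run H
t=9: vr[B=512/263 F=4096/2501 H=6026/2501] → run F
t=10: vr[B=512/263 F=5120/2501 H=6026/2501] → run B
t=11: vr[B=1024/263 F=5120/2501 H=6026/2501] → run F
t=12: vr[B=1024/263 F=6144/2501 H=6026/2501] → run H
t=13: vr[B=1024/263 F=6144/2501 H=8527/2501] → run F
t=14: vr[B=1024/263 H=8527/2501] → run H
t=15: vr[B=1024/263] → run B
t=16: vr[B=1536/263] → run B
t=17: vr[B=2048/263] → run B
t=18: vr[B=2560/263] → run B
t=19: vr[B=3072/263] → run B
t=20: vr[B=3584/263] → run B
t=21: (idle)
t=22: (idle)
t=23: (idle)

completion order = D, F, H, B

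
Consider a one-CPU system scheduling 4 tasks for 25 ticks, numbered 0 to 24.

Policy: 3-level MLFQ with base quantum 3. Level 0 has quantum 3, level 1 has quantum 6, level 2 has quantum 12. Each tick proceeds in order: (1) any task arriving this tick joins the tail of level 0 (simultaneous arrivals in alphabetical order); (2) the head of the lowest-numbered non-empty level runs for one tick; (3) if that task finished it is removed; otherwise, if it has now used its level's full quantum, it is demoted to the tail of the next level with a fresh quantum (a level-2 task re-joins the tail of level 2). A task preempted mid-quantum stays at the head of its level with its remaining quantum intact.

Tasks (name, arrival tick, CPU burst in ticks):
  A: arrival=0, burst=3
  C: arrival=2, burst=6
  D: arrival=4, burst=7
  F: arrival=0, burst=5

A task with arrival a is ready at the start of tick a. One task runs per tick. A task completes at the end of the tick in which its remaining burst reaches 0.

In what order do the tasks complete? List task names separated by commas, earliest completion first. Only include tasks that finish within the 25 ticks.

t=0: L0/L1/L2 = AF/-/- → run A
t=1: L0/L1/L2 = AF/-/- → run A
t=2: L0/L1/L2 = AFC/-/- → run A
t=3: L0/L1/L2 = FC/-/- → run F
t=4: L0/L1/L2 = FCD/-/- → run F
t=5: L0/L1/L2 = FCD/-/- → run F
t=6: L0/L1/L2 = CD/F/- → run C
t=7: L0/L1/L2 = CD/F/- → run C
t=8: L0/L1/L2 = CD/F/- → run C
t=9: L0/L1/L2 = D/FC/- → run D
t=10: L0/L1/L2 = D/FC/- → run D
t=11: L0/L1/L2 = D/FC/- → run D
t=12: L0/L1/L2 = -/FCD/- → run F
t=13: L0/L1/L2 = -/FCD/- → run F
t=14: L0/L1/L2 = -/CD/- → run C
t=15: L0/L1/L2 = -/CD/- → run C
t=16: L0/L1/L2 = -/CD/- → run C
t=17: L0/L1/L2 = -/D/- → run D
t=18: L0/L1/L2 = -/D/- → run D
t=19: L0/L1/L2 = -/D/- → run D
t=20: L0/L1/L2 = -/D/- → run D
t=21: (idle)
t=22: (idle)
t=23: (idle)
t=24: (idle)

completion order = A, F, C, D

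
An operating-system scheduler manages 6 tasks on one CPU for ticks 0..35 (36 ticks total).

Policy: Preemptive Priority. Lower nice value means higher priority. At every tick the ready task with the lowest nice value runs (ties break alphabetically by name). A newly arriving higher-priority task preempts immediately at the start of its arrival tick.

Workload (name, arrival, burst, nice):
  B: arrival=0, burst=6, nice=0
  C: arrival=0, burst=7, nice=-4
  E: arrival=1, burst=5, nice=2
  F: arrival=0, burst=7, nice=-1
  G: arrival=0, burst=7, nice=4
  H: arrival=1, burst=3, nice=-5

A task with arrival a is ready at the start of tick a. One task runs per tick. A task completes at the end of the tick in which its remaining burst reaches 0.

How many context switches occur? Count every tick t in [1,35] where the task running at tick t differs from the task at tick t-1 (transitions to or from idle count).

t=0: ready={B,C,F,G} → run C
t=1: ready={B,C,E,F,G,H} → run H
t=2: ready={B,C,E,F,G,H} → run H
t=3: ready={B,C,E,F,G,H} → run H
t=4: ready={B,C,E,F,G} → run C
t=5: ready={B,C,E,F,G} → run C
t=6: ready={B,C,E,F,G} → run C
t=7: ready={B,C,E,F,G} → run C
t=8: ready={B,C,E,F,G} → run C
t=9: ready={B,C,E,F,G} → run C
t=10: ready={B,E,F,G} → run F
t=11: ready={B,E,F,G} → run F
t=12: ready={B,E,F,G} → run F
t=13: ready={B,E,F,G} → run F
t=14: ready={B,E,F,G} → run F
t=15: ready={B,E,F,G} → run F
t=16: ready={B,E,F,G} → run F
t=17: ready={B,E,G} → run B
t=18: ready={B,E,G} → run B
t=19: ready={B,E,G} → run B
t=20: ready={B,E,G} → run B
t=21: ready={B,E,G} → run B
t=22: ready={B,E,G} → run B
t=23: ready={E,G} → run E
t=24: ready={E,G} → run E
t=25: ready={E,G} → run E
t=26: ready={E,G} → run E
t=27: ready={E,G} → run E
t=28: ready={G} → run G
t=29: ready={G} → run G
t=30: ready={G} → run G
t=31: ready={G} → run G
t=32: ready={G} → run G
t=33: ready={G} → run G
t=34: ready={G} → run G
t=35: (idle)

context switches = 7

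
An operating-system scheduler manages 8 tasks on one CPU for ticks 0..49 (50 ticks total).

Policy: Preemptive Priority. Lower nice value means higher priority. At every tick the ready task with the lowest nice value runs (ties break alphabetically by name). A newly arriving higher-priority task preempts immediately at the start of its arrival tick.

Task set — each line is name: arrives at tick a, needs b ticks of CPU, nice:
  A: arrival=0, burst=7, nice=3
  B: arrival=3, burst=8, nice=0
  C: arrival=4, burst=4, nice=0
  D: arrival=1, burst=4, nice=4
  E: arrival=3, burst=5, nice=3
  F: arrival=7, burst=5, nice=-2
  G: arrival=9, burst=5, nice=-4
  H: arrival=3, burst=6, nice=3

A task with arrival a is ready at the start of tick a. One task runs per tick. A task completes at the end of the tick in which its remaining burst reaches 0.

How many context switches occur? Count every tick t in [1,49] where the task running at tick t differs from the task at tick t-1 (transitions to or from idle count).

context switches = 11

t=0: ready={A} → run A
t=1: ready={A,D} → run A
t=2: ready={A,D} → run A
t=3: ready={A,B,D,E,H} → run B
t=4: ready={A,B,C,D,E,H} → run B
t=5: ready={A,B,C,D,E,H} → run B
t=6: ready={A,B,C,D,E,H} → run B
t=7: ready={A,B,C,D,E,F,H} → run F
t=8: ready={A,B,C,D,E,F,H} → run F
t=9: ready={A,B,C,D,E,F,G,H} → run G
t=10: ready={A,B,C,D,E,F,G,H} → run G
t=11: ready={A,B,C,D,E,F,G,H} → run G
t=12: ready={A,B,C,D,E,F,G,H} → run G
t=13: ready={A,B,C,D,E,F,G,H} → run G
t=14: ready={A,B,C,D,E,F,H} → run F
t=15: ready={A,B,C,D,E,F,H} → run F
t=16: ready={A,B,C,D,E,F,H} → run F
t=17: ready={A,B,C,D,E,H} → run B
t=18: ready={A,B,C,D,E,H} → run B
t=19: ready={A,B,C,D,E,H} → run B
t=20: ready={A,B,C,D,E,H} → run B
t=21: ready={A,C,D,E,H} → run C
t=22: ready={A,C,D,E,H} → run C
t=23: ready={A,C,D,E,H} → run C
t=24: ready={A,C,D,E,H} → run C
t=25: ready={A,D,E,H} → run A
t=26: ready={A,D,E,H} → run A
t=27: ready={A,D,E,H} → run A
t=28: ready={A,D,E,H} → run A
t=29: ready={D,E,H} → run E
t=30: ready={D,E,H} → run E
t=31: ready={D,E,H} → run E
t=32: ready={D,E,H} → run E
t=33: ready={D,E,H} → run E
t=34: ready={D,H} → run H
t=35: ready={D,H} → run H
t=36: ready={D,H} → run H
t=37: ready={D,H} → run H
t=38: ready={D,H} → run H
t=39: ready={D,H} → run H
t=40: ready={D} → run D
t=41: ready={D} → run D
t=42: ready={D} → run D
t=43: ready={D} → run D
t=44: (idle)
t=45: (idle)
t=46: (idle)
t=47: (idle)
t=48: (idle)
t=49: (idle)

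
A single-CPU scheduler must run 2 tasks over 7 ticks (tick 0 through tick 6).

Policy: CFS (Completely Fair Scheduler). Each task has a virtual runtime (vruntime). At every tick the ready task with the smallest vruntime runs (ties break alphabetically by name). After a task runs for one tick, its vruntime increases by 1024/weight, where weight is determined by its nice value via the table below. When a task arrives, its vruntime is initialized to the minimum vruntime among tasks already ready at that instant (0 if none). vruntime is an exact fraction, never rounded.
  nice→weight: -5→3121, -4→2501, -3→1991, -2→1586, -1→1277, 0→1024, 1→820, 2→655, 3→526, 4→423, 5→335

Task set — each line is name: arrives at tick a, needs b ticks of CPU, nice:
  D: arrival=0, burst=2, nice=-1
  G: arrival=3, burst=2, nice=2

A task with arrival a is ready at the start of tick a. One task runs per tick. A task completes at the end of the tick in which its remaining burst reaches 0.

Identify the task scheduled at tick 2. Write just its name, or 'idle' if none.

t=0: vr[D=0] → run D
t=1: vr[D=1024/1277] → run D
t=2: (idle)
t=3: vr[G=0] → run G
t=4: vr[G=1024/655] → run G
t=5: (idle)
t=6: (idle)

running at tick 2 = idle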